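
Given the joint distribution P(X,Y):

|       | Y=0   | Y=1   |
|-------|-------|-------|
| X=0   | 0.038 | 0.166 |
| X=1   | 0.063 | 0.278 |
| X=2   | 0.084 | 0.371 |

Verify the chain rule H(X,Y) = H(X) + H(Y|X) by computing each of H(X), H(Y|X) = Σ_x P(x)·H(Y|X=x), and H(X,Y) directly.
H(X) = 1.5140 bits, H(Y|X) = 0.6909 bits, H(X,Y) = 2.2049 bits

Marginal of X (row sums):
  P(X=0) = 0.038 + 0.166 = 0.204
  P(X=1) = 0.063 + 0.278 = 0.341
  P(X=2) = 0.084 + 0.371 = 0.455
H(X) = -[0.204·log₂(0.204) + 0.341·log₂(0.341) + 0.455·log₂(0.455)]
  = 0.467845 + 0.529285 + 0.516908 = 1.5140 bits

H(Y|X) = Σ_x P(x)·H(Y|X=x):
  X=0: P(X=0) = 0.204, P(Y|X=0) = (19/102, 83/102) → H(Y|X=0) = 0.693613
  X=1: P(X=1) = 0.341, P(Y|X=1) = (63/341, 278/341) → H(Y|X=1) = 0.690360
  X=2: P(X=2) = 0.455, P(Y|X=2) = (12/65, 53/65) → H(Y|X=2) = 0.690070
H(Y|X) = 0.204·0.693613 + 0.341·0.690360 + 0.455·0.690070 = 0.6909 bits

H(X,Y) = -Σ_{x,y} P(x,y) log₂ P(x,y). Per-cell terms -P(x,y)·log₂P(x,y):
  X=0: 0.179279, 0.430064
  X=1: 0.251276, 0.513422
  X=2: 0.300171, 0.530719
Sum of the 6 terms: H(X,Y) = 2.2049 bits

Chain rule check:
  H(X) + H(Y|X) = 1.5140 + 0.6909 = 2.2049 bits
  H(X,Y) = 2.2049 bits
✓ Chain rule verified.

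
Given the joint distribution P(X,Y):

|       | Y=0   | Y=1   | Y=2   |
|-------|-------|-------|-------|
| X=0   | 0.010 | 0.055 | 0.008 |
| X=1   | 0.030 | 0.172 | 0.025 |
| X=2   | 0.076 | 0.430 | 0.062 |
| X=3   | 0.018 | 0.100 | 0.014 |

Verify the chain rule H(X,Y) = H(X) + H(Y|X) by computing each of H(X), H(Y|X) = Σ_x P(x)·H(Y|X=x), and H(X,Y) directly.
H(X) = 1.6104 bits, H(Y|X) = 1.0411 bits, H(X,Y) = 2.6515 bits

Marginal of X (row sums):
  P(X=0) = 0.010 + 0.055 + 0.008 = 0.073
  P(X=1) = 0.030 + 0.172 + 0.025 = 0.227
  P(X=2) = 0.076 + 0.430 + 0.062 = 0.568
  P(X=3) = 0.018 + 0.100 + 0.014 = 0.132
H(X) = -[0.073·log₂(0.073) + 0.227·log₂(0.227) + 0.568·log₂(0.568) + 0.132·log₂(0.132)]
  = 0.27565 + 0.48561 + 0.46351 + 0.38562 = 1.6104 bits

H(Y|X) = Σ_x P(x)·H(Y|X=x):
  X=0: P(X=0) = 0.073, P(Y|X=0) = (10/73, 55/73, 8/73) → H(Y|X=0) = 1.05018
  X=1: P(X=1) = 0.227, P(Y|X=1) = (30/227, 172/227, 25/227) → H(Y|X=1) = 1.03967
  X=2: P(X=2) = 0.568, P(Y|X=2) = (19/142, 215/284, 31/284) → H(Y|X=2) = 1.04108
  X=3: P(X=3) = 0.132, P(Y|X=3) = (3/22, 25/33, 7/66) → H(Y|X=3) = 1.03873
H(Y|X) = 0.073·1.05018 + 0.227·1.03967 + 0.568·1.04108 + 0.132·1.03873 = 1.0411 bits

H(X,Y) = -Σ_{x,y} P(x,y) log₂ P(x,y). Per-cell terms -P(x,y)·log₂P(x,y):
  X=0: 0.06644, 0.23014, 0.05573
  X=1: 0.15177, 0.43680, 0.13305
  X=2: 0.28256, 0.52356, 0.24872
  X=3: 0.10433, 0.33219, 0.08622
Sum of the 12 terms: H(X,Y) = 2.6515 bits

Chain rule check:
  H(X) + H(Y|X) = 1.6104 + 1.0411 = 2.6515 bits
  H(X,Y) = 2.6515 bits
✓ Chain rule verified.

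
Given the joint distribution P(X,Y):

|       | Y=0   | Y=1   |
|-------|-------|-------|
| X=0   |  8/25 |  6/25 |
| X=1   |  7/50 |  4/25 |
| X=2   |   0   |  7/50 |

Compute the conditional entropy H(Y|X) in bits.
0.8508 bits

H(Y|X) = H(X,Y) - H(X)

H(X,Y) = -Σ_{x,y} P(x,y) log₂ P(x,y). Per-cell terms -P(x,y)·log₂P(x,y):
  X=0: 0.52603, 0.49413
  X=1: 0.39711, 0.42302
  X=2: 0.00000, 0.39711
  (cells with P = 0 contribute 0)
Sum of the 6 terms: H(X,Y) = 2.2374 bits

Marginal of X (row sums):
  P(X=0) = 8/25 + 6/25 = 14/25
  P(X=1) = 7/50 + 4/25 = 3/10
  P(X=2) = 0 + 7/50 = 7/50
H(X) = -[(14/25)·log₂(14/25) + (3/10)·log₂(3/10) + (7/50)·log₂(7/50)]
  = 0.46844 + 0.52109 + 0.39711 = 1.3866 bits

H(Y|X) = H(X,Y) - H(X) = 2.2374 - 1.3866 = 0.8508 bits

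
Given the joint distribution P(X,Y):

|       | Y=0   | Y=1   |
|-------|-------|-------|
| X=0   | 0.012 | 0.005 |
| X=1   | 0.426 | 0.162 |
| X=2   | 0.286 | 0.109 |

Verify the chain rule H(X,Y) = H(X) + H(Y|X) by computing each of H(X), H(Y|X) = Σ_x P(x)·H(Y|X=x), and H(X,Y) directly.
H(X) = 1.0797 bits, H(Y|X) = 0.8499 bits, H(X,Y) = 1.9297 bits

Marginal of X (row sums):
  P(X=0) = 0.012 + 0.005 = 0.017
  P(X=1) = 0.426 + 0.162 = 0.588
  P(X=2) = 0.286 + 0.109 = 0.395
H(X) = -[0.017·log₂(0.017) + 0.588·log₂(0.588) + 0.395·log₂(0.395)]
  = 0.09993 + 0.45047 + 0.52933 = 1.0797 bits

H(Y|X) = Σ_x P(x)·H(Y|X=x):
  X=0: P(X=0) = 0.017, P(Y|X=0) = (12/17, 5/17) → H(Y|X=0) = 0.87398
  X=1: P(X=1) = 0.588, P(Y|X=1) = (71/98, 27/98) → H(Y|X=1) = 0.84926
  X=2: P(X=2) = 0.395, P(Y|X=2) = (286/395, 109/395) → H(Y|X=2) = 0.84987
H(Y|X) = 0.017·0.87398 + 0.588·0.84926 + 0.395·0.84987 = 0.8499 bits

H(X,Y) = -Σ_{x,y} P(x,y) log₂ P(x,y). Per-cell terms -P(x,y)·log₂P(x,y):
  X=0: 0.07657, 0.03822
  X=1: 0.52444, 0.42540
  X=2: 0.51649, 0.34854
Sum of the 6 terms: H(X,Y) = 1.9297 bits

Chain rule check:
  H(X) + H(Y|X) = 1.0797 + 0.8499 = 1.9296 bits
  H(X,Y) = 1.9297 bits
✓ Chain rule verified (Δ = 0.0001 is 4-dp rounding noise: each of the three values was rounded independently).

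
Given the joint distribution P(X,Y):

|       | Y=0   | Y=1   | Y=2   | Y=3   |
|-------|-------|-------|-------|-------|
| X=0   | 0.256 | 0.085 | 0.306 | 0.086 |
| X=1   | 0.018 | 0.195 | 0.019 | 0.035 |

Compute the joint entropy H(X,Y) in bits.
2.4748 bits

H(X,Y) = -Σ_{x,y} P(x,y) log₂ P(x,y). Per-cell terms -P(x,y)·log₂P(x,y):
  X=0: 0.5032, 0.3023, 0.5228, 0.3044
  X=1: 0.1043, 0.4599, 0.1086, 0.1693
Sum of the 8 terms: H(X,Y) = 2.4748 bits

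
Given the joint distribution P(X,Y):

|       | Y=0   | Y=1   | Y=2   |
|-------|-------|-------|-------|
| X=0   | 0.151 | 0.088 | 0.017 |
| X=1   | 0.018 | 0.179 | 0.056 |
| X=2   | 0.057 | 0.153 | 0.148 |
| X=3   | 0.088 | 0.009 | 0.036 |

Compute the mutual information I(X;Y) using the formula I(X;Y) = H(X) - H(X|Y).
0.2728 bits

I(X;Y) = H(X) - H(X|Y)

Marginal of X (row sums):
  P(X=0) = 0.151 + 0.088 + 0.017 = 0.256
  P(X=1) = 0.018 + 0.179 + 0.056 = 0.253
  P(X=2) = 0.057 + 0.153 + 0.148 = 0.358
  P(X=3) = 0.088 + 0.009 + 0.036 = 0.133
H(X) = -[0.256·log₂(0.256) + 0.253·log₂(0.253) + 0.358·log₂(0.358) + 0.133·log₂(0.133)]
  = 0.50324 + 0.50165 + 0.53054 + 0.38710 = 1.92253 bits

Marginal of Y (column sums):
  P(Y=0) = 0.151 + 0.018 + 0.057 + 0.088 = 0.314
  P(Y=1) = 0.088 + 0.179 + 0.153 + 0.009 = 0.429
  P(Y=2) = 0.017 + 0.056 + 0.148 + 0.036 = 0.257
H(X|Y) = Σ_y P(y)·H(X|Y=y):
  Y=0: P(Y=0) = 0.314, P(X|Y=0) = (151/314, 9/157, 57/314, 44/157) → H(X|Y=0) = 1.70557
  Y=1: P(Y=1) = 0.429, P(X|Y=1) = (8/39, 179/429, 51/143, 3/143) → H(X|Y=1) = 1.64240
  Y=2: P(Y=2) = 0.257, P(X|Y=2) = (17/257, 56/257, 148/257, 36/257) → H(X|Y=2) = 1.59389
H(X|Y) = 0.314·1.70557 + 0.429·1.64240 + 0.257·1.59389 = 1.64977 bits

I(X;Y) = H(X) - H(X|Y) = 1.92253 - 1.64977 = 0.2728 bits

Cross-check via I(X;Y) = H(X) + H(Y) - H(X,Y): computing H(Y) from the column sums and H(X,Y) from the 12 cells in the same way gives H(Y) = 1.55229 bits and H(X,Y) = 3.20206 bits, so
I(X;Y) = 1.92253 + 1.55229 - 3.20206 = 0.2728 bits ✓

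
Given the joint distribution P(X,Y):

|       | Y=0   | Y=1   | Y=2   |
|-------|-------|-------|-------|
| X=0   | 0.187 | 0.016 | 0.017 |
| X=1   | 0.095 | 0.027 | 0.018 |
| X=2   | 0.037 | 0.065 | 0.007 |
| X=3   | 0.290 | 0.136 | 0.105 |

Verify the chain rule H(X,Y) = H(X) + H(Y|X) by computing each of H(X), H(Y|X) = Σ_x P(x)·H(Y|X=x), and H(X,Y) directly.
H(X) = 1.7111 bits, H(Y|X) = 1.2374 bits, H(X,Y) = 2.9485 bits

Marginal of X (row sums):
  P(X=0) = 0.187 + 0.016 + 0.017 = 0.220
  P(X=1) = 0.095 + 0.027 + 0.018 = 0.140
  P(X=2) = 0.037 + 0.065 + 0.007 = 0.109
  P(X=3) = 0.290 + 0.136 + 0.105 = 0.531
H(X) = -[0.220·log₂(0.220) + 0.140·log₂(0.140) + 0.109·log₂(0.109) + 0.531·log₂(0.531)]
  = 0.4806 + 0.3971 + 0.3485 + 0.4849 = 1.7111 bits

H(Y|X) = Σ_x P(x)·H(Y|X=x):
  X=0: P(X=0) = 0.220, P(Y|X=0) = (17/20, 4/55, 17/220) → H(Y|X=0) = 0.7597
  X=1: P(X=1) = 0.140, P(Y|X=1) = (19/28, 27/140, 9/70) → H(Y|X=1) = 1.2180
  X=2: P(X=2) = 0.109, P(Y|X=2) = (37/109, 65/109, 7/109) → H(Y|X=2) = 1.2282
  X=3: P(X=3) = 0.531, P(Y|X=3) = (290/531, 136/531, 35/177) → H(Y|X=3) = 1.4423
H(Y|X) = 0.220·0.7597 + 0.140·1.2180 + 0.109·1.2282 + 0.531·1.4423 = 1.2374 bits

H(X,Y) = -Σ_{x,y} P(x,y) log₂ P(x,y). Per-cell terms -P(x,y)·log₂P(x,y):
  X=0: 0.4523, 0.0955, 0.0999
  X=1: 0.3226, 0.1407, 0.1043
  X=2: 0.1760, 0.2563, 0.0501
  X=3: 0.5179, 0.3915, 0.3414
Sum of the 12 terms: H(X,Y) = 2.9485 bits

Chain rule check:
  H(X) + H(Y|X) = 1.7111 + 1.2374 = 2.9485 bits
  H(X,Y) = 2.9485 bits
✓ Chain rule verified.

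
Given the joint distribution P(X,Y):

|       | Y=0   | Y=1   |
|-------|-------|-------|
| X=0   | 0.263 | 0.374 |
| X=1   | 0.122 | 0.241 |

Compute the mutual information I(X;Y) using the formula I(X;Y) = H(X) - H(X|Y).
0.0042 bits

I(X;Y) = H(X) - H(X|Y)

Marginal of X (row sums):
  P(X=0) = 0.263 + 0.374 = 0.637
  P(X=1) = 0.122 + 0.241 = 0.363
H(X) = -[0.637·log₂(0.637) + 0.363·log₂(0.363)]
  = 0.414454 + 0.530691 = 0.945145 bits

Marginal of Y (column sums):
  P(Y=0) = 0.263 + 0.122 = 0.385
  P(Y=1) = 0.374 + 0.241 = 0.615
H(X|Y) = Σ_y P(y)·H(X|Y=y):
  Y=0: P(Y=0) = 0.385, P(X|Y=0) = (263/385, 122/385) → H(X|Y=0) = 0.900960
  Y=1: P(Y=1) = 0.615, P(X|Y=1) = (374/615, 241/615) → H(X|Y=1) = 0.965996
H(X|Y) = 0.385·0.900960 + 0.615·0.965996 = 0.940957 bits

I(X;Y) = H(X) - H(X|Y) = 0.945145 - 0.940957 = 0.0042 bits

Cross-check via I(X;Y) = H(X) + H(Y) - H(X,Y): computing H(Y) from the column sums and H(X,Y) from the 4 cells in the same way gives H(Y) = 0.961497 bits and H(X,Y) = 1.902454 bits, so
I(X;Y) = 0.945145 + 0.961497 - 1.902454 = 0.0042 bits ✓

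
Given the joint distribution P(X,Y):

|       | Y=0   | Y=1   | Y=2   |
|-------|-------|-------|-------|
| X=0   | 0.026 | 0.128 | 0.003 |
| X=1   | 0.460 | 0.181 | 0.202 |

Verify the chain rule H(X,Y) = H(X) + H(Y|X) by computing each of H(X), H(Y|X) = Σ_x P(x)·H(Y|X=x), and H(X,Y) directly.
H(X) = 0.6271 bits, H(Y|X) = 1.3424 bits, H(X,Y) = 1.9695 bits

Marginal of X (row sums):
  P(X=0) = 0.026 + 0.128 + 0.003 = 0.157
  P(X=1) = 0.460 + 0.181 + 0.202 = 0.843
H(X) = -[0.157·log₂(0.157) + 0.843·log₂(0.843)]
  = 0.41937 + 0.20771 = 0.6271 bits

H(Y|X) = Σ_x P(x)·H(Y|X=x):
  X=0: P(X=0) = 0.157, P(Y|X=0) = (26/157, 128/157, 3/157) → H(Y|X=0) = 0.77891
  X=1: P(X=1) = 0.843, P(Y|X=1) = (460/843, 181/843, 202/843) → H(Y|X=1) = 1.44732
H(Y|X) = 0.157·0.77891 + 0.843·1.44732 = 1.3424 bits

H(X,Y) = -Σ_{x,y} P(x,y) log₂ P(x,y). Per-cell terms -P(x,y)·log₂P(x,y):
  X=0: 0.13690, 0.37962, 0.02514
  X=1: 0.51534, 0.44633, 0.46613
Sum of the 6 terms: H(X,Y) = 1.9695 bits

Chain rule check:
  H(X) + H(Y|X) = 0.6271 + 1.3424 = 1.9695 bits
  H(X,Y) = 1.9695 bits
✓ Chain rule verified.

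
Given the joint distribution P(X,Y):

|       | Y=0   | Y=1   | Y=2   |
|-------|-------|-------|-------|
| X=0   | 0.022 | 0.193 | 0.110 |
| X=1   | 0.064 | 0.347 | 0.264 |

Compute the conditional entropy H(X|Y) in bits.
0.9053 bits

H(X|Y) = H(X,Y) - H(Y)

H(X,Y) = -Σ_{x,y} P(x,y) log₂ P(x,y). Per-cell terms -P(x,y)·log₂P(x,y):
  X=0: 0.1211, 0.4581, 0.3503
  X=1: 0.2538, 0.5299, 0.5072
Sum of the 6 terms: H(X,Y) = 2.2204 bits

Marginal of Y (column sums):
  P(Y=0) = 0.022 + 0.064 = 0.086
  P(Y=1) = 0.193 + 0.347 = 0.540
  P(Y=2) = 0.110 + 0.264 = 0.374
H(Y) = -[0.086·log₂(0.086) + 0.540·log₂(0.540) + 0.374·log₂(0.374)]
  = 0.3044 + 0.4800 + 0.5307 = 1.3151 bits

H(X|Y) = H(X,Y) - H(Y) = 2.2204 - 1.3151 = 0.9053 bits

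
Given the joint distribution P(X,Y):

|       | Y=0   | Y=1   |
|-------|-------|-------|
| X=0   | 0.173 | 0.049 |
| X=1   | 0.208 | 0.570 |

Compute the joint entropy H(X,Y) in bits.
1.5845 bits

H(X,Y) = -Σ_{x,y} P(x,y) log₂ P(x,y). Per-cell terms -P(x,y)·log₂P(x,y):
  X=0: 0.43789, 0.21320
  X=1: 0.47119, 0.46225
Sum of the 4 terms: H(X,Y) = 1.5845 bits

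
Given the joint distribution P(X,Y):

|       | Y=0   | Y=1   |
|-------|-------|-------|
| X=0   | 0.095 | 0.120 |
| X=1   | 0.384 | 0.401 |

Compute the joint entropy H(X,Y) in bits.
1.7486 bits

H(X,Y) = -Σ_{x,y} P(x,y) log₂ P(x,y). Per-cell terms -P(x,y)·log₂P(x,y):
  X=0: 0.32261, 0.36707
  X=1: 0.53024, 0.52865
Sum of the 4 terms: H(X,Y) = 1.7486 bits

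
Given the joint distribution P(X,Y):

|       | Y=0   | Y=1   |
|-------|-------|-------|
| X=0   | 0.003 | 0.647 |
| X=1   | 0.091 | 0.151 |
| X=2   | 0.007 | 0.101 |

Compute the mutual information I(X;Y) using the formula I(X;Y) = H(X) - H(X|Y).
0.1760 bits

I(X;Y) = H(X) - H(X|Y)

Marginal of X (row sums):
  P(X=0) = 0.003 + 0.647 = 0.650
  P(X=1) = 0.091 + 0.151 = 0.242
  P(X=2) = 0.007 + 0.101 = 0.108
H(X) = -[0.650·log₂(0.650) + 0.242·log₂(0.242) + 0.108·log₂(0.108)]
  = 0.40397 + 0.49535 + 0.34678 = 1.24610 bits

Marginal of Y (column sums):
  P(Y=0) = 0.003 + 0.091 + 0.007 = 0.101
  P(Y=1) = 0.647 + 0.151 + 0.101 = 0.899
H(X|Y) = Σ_y P(y)·H(X|Y=y):
  Y=0: P(Y=0) = 0.101, P(X|Y=0) = (3/101, 91/101, 7/101) → H(X|Y=0) = 0.55311
  Y=1: P(Y=1) = 0.899, P(X|Y=1) = (647/899, 151/899, 101/899) → H(X|Y=1) = 1.12817
H(X|Y) = 0.101·0.55311 + 0.899·1.12817 = 1.07009 bits

I(X;Y) = H(X) - H(X|Y) = 1.24610 - 1.07009 = 0.1760 bits

Cross-check via I(X;Y) = H(X) + H(Y) - H(X,Y): computing H(Y) from the column sums and H(X,Y) from the 6 cells in the same way gives H(Y) = 0.47216 bits and H(X,Y) = 1.54225 bits, so
I(X;Y) = 1.24610 + 0.47216 - 1.54225 = 0.1760 bits ✓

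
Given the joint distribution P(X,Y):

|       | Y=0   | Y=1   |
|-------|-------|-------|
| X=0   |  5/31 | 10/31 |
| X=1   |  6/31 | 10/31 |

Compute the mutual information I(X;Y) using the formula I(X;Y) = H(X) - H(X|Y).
0.0014 bits

I(X;Y) = H(X) - H(X|Y)

Marginal of X (row sums):
  P(X=0) = 5/31 + 10/31 = 15/31
  P(X=1) = 6/31 + 10/31 = 16/31
H(X) = -[(15/31)·log₂(15/31) + (16/31)·log₂(16/31)]
  = 0.50676 + 0.49249 = 0.99925 bits

Marginal of Y (column sums):
  P(Y=0) = 5/31 + 6/31 = 11/31
  P(Y=1) = 10/31 + 10/31 = 20/31
H(X|Y) = Σ_y P(y)·H(X|Y=y):
  Y=0: P(Y=0) = 11/31, P(X|Y=0) = (5/11, 6/11) → H(X|Y=0) = 0.99403
  Y=1: P(Y=1) = 20/31, P(X|Y=1) = (1/2, 1/2) → H(X|Y=1) = 1.00000
H(X|Y) = (11/31)·0.99403 + (20/31)·1.00000 = 0.99788 bits

I(X;Y) = H(X) - H(X|Y) = 0.99925 - 0.99788 = 0.0014 bits

Cross-check via I(X;Y) = H(X) + H(Y) - H(X,Y): computing H(Y) from the column sums and H(X,Y) from the 4 cells in the same way gives H(Y) = 0.93832 bits and H(X,Y) = 1.93620 bits, so
I(X;Y) = 0.99925 + 0.93832 - 1.93620 = 0.0014 bits ✓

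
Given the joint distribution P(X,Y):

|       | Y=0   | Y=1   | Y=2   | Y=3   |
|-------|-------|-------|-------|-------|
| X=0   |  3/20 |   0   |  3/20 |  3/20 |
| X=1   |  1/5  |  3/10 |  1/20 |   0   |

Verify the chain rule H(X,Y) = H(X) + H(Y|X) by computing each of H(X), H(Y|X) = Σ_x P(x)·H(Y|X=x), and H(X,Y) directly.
H(X) = 0.9928 bits, H(Y|X) = 1.4404 bits, H(X,Y) = 2.4332 bits

Marginal of X (row sums):
  P(X=0) = 3/20 + 0 + 3/20 + 3/20 = 9/20
  P(X=1) = 1/5 + 3/10 + 1/20 + 0 = 11/20
H(X) = -[(9/20)·log₂(9/20) + (11/20)·log₂(11/20)]
  = 0.51840 + 0.47437 = 0.9928 bits

H(Y|X) = Σ_x P(x)·H(Y|X=x):
  X=0: P(X=0) = 9/20, P(Y|X=0) = (1/3, 0, 1/3, 1/3) → H(Y|X=0) = 1.58496
  X=1: P(X=1) = 11/20, P(Y|X=1) = (4/11, 6/11, 1/11, 0) → H(Y|X=1) = 1.32218
H(Y|X) = (9/20)·1.58496 + (11/20)·1.32218 = 1.4404 bits

H(X,Y) = -Σ_{x,y} P(x,y) log₂ P(x,y). Per-cell terms -P(x,y)·log₂P(x,y):
  X=0: 0.41054, 0.00000, 0.41054, 0.41054
  X=1: 0.46439, 0.52109, 0.21610, 0.00000
  (cells with P = 0 contribute 0)
Sum of the 8 terms: H(X,Y) = 2.4332 bits

Chain rule check:
  H(X) + H(Y|X) = 0.9928 + 1.4404 = 2.4332 bits
  H(X,Y) = 2.4332 bits
✓ Chain rule verified.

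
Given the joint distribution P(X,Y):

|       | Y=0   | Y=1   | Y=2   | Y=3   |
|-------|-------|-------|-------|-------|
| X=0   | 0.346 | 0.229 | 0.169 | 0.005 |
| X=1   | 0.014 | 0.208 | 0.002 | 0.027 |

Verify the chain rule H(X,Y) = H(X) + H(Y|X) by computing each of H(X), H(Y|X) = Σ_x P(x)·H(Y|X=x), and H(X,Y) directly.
H(X) = 0.8129 bits, H(Y|X) = 1.3916 bits, H(X,Y) = 2.2045 bits

Marginal of X (row sums):
  P(X=0) = 0.346 + 0.229 + 0.169 + 0.005 = 0.749
  P(X=1) = 0.014 + 0.208 + 0.002 + 0.027 = 0.251
H(X) = -[0.749·log₂(0.749) + 0.251·log₂(0.251)]
  = 0.3123 + 0.5006 = 0.8129 bits

H(Y|X) = Σ_x P(x)·H(Y|X=x):
  X=0: P(X=0) = 0.749, P(Y|X=0) = (346/749, 229/749, 169/749, 5/749) → H(Y|X=0) = 1.5703
  X=1: P(X=1) = 0.251, P(Y|X=1) = (14/251, 208/251, 2/251, 27/251) → H(Y|X=1) = 0.8585
H(Y|X) = 0.749·1.5703 + 0.251·0.8585 = 1.3916 bits

H(X,Y) = -Σ_{x,y} P(x,y) log₂ P(x,y). Per-cell terms -P(x,y)·log₂P(x,y):
  X=0: 0.5298, 0.4870, 0.4335, 0.0382
  X=1: 0.0862, 0.4712, 0.0179, 0.1407
Sum of the 8 terms: H(X,Y) = 2.2045 bits

Chain rule check:
  H(X) + H(Y|X) = 0.8129 + 1.3916 = 2.2045 bits
  H(X,Y) = 2.2045 bits
✓ Chain rule verified.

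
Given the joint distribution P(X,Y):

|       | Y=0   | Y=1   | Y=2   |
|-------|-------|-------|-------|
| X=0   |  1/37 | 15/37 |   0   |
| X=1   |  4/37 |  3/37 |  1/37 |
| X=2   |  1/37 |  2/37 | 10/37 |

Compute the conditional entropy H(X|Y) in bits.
0.9034 bits

H(X|Y) = H(X,Y) - H(Y)

H(X,Y) = -Σ_{x,y} P(x,y) log₂ P(x,y). Per-cell terms -P(x,y)·log₂P(x,y):
  X=0: 0.1408, 0.5281, 0.0000
  X=1: 0.3470, 0.2939, 0.1408
  X=2: 0.1408, 0.2275, 0.5101
  (cells with P = 0 contribute 0)
Sum of the 9 terms: H(X,Y) = 2.3290 bits

Marginal of Y (column sums):
  P(Y=0) = 1/37 + 4/37 + 1/37 = 6/37
  P(Y=1) = 15/37 + 3/37 + 2/37 = 20/37
  P(Y=2) = 0 + 1/37 + 10/37 = 11/37
H(Y) = -[(6/37)·log₂(6/37) + (20/37)·log₂(20/37) + (11/37)·log₂(11/37)]
  = 0.4256 + 0.4797 + 0.5203 = 1.4256 bits

H(X|Y) = H(X,Y) - H(Y) = 2.3290 - 1.4256 = 0.9034 bits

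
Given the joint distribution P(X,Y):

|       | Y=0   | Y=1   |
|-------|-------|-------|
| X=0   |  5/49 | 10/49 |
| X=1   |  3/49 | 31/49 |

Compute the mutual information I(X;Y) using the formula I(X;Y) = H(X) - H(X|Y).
0.0622 bits

I(X;Y) = H(X) - H(X|Y)

Marginal of X (row sums):
  P(X=0) = 5/49 + 10/49 = 15/49
  P(X=1) = 3/49 + 31/49 = 34/49
H(X) = -[(15/49)·log₂(15/49) + (34/49)·log₂(34/49)]
  = 0.52280 + 0.36584 = 0.8886 bits

Marginal of Y (column sums):
  P(Y=0) = 5/49 + 3/49 = 8/49
  P(Y=1) = 10/49 + 31/49 = 41/49
H(X|Y) = Σ_y P(y)·H(X|Y=y):
  Y=0: P(Y=0) = 8/49, P(X|Y=0) = (5/8, 3/8) → H(X|Y=0) = 0.95443
  Y=1: P(Y=1) = 41/49, P(X|Y=1) = (10/41, 31/41) → H(X|Y=1) = 0.80147
H(X|Y) = (8/49)·0.95443 + (41/49)·0.80147 = 0.8264 bits

I(X;Y) = H(X) - H(X|Y) = 0.8886 - 0.8264 = 0.0622 bits

Cross-check via I(X;Y) = H(X) + H(Y) - H(X,Y): computing H(Y) from the column sums and H(X,Y) from the 4 cells in the same way gives H(Y) = 0.6421 bits and H(X,Y) = 1.4685 bits, so
I(X;Y) = 0.8886 + 0.6421 - 1.4685 = 0.0622 bits ✓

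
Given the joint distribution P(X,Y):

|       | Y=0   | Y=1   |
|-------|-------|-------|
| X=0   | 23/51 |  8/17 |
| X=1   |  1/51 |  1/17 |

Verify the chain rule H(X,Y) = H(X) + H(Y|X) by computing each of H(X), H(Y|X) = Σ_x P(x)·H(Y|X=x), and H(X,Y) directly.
H(X) = 0.3966 bits, H(Y|X) = 0.9849 bits, H(X,Y) = 1.3815 bits

Marginal of X (row sums):
  P(X=0) = 23/51 + 8/17 = 47/51
  P(X=1) = 1/51 + 1/17 = 4/51
H(X) = -[(47/51)·log₂(47/51) + (4/51)·log₂(4/51)]
  = 0.10859 + 0.28803 = 0.3966 bits

H(Y|X) = Σ_x P(x)·H(Y|X=x):
  X=0: P(X=0) = 47/51, P(Y|X=0) = (23/47, 24/47) → H(Y|X=0) = 0.99967
  X=1: P(X=1) = 4/51, P(Y|X=1) = (1/4, 3/4) → H(Y|X=1) = 0.81128
H(Y|X) = (47/51)·0.99967 + (4/51)·0.81128 = 0.9849 bits

H(X,Y) = -Σ_{x,y} P(x,y) log₂ P(x,y). Per-cell terms -P(x,y)·log₂P(x,y):
  X=0: 0.51811, 0.51175
  X=1: 0.11122, 0.24044
Sum of the 4 terms: H(X,Y) = 1.3815 bits

Chain rule check:
  H(X) + H(Y|X) = 0.3966 + 0.9849 = 1.3815 bits
  H(X,Y) = 1.3815 bits
✓ Chain rule verified.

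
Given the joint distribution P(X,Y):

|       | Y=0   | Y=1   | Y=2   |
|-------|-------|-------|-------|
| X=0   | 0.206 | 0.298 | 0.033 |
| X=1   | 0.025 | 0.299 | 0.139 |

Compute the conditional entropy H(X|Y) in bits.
0.8326 bits

H(X|Y) = H(X,Y) - H(Y)

H(X,Y) = -Σ_{x,y} P(x,y) log₂ P(x,y). Per-cell terms -P(x,y)·log₂P(x,y):
  X=0: 0.46953, 0.52049, 0.16241
  X=1: 0.13305, 0.52079, 0.39571
Sum of the 6 terms: H(X,Y) = 2.2020 bits

Marginal of Y (column sums):
  P(Y=0) = 0.206 + 0.025 = 0.231
  P(Y=1) = 0.298 + 0.299 = 0.597
  P(Y=2) = 0.033 + 0.139 = 0.172
H(Y) = -[0.231·log₂(0.231) + 0.597·log₂(0.597) + 0.172·log₂(0.172)]
  = 0.48834 + 0.44429 + 0.43680 = 1.3694 bits

H(X|Y) = H(X,Y) - H(Y) = 2.2020 - 1.3694 = 0.8326 bits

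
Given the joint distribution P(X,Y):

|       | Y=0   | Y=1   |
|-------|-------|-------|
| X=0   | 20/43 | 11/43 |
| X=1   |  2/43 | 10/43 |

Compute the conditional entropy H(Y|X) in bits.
0.8579 bits

H(Y|X) = H(X,Y) - H(X)

H(X,Y) = -Σ_{x,y} P(x,y) log₂ P(x,y). Per-cell terms -P(x,y)·log₂P(x,y):
  X=0: 0.513645, 0.503143
  X=1: 0.205873, 0.489381
Sum of the 4 terms: H(X,Y) = 1.71204 bits

Marginal of X (row sums):
  P(X=0) = 20/43 + 11/43 = 31/43
  P(X=1) = 2/43 + 10/43 = 12/43
H(X) = -[(31/43)·log₂(31/43) + (12/43)·log₂(12/43)]
  = 0.340328 + 0.513852 = 0.85418 bits

H(Y|X) = H(X,Y) - H(X) = 1.71204 - 0.85418 = 0.8579 bits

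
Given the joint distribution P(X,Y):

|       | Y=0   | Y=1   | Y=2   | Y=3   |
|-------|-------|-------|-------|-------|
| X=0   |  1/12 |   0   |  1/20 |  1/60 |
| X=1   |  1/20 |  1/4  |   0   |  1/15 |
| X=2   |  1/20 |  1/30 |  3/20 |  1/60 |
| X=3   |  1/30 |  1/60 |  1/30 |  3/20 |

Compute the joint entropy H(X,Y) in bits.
3.3146 bits

H(X,Y) = -Σ_{x,y} P(x,y) log₂ P(x,y). Per-cell terms -P(x,y)·log₂P(x,y):
  X=0: 0.29875, 0.00000, 0.21610, 0.09845
  X=1: 0.21610, 0.50000, 0.00000, 0.26046
  X=2: 0.21610, 0.16356, 0.41054, 0.09845
  X=3: 0.16356, 0.09845, 0.16356, 0.41054
  (cells with P = 0 contribute 0)
Sum of the 16 terms: H(X,Y) = 3.3146 bits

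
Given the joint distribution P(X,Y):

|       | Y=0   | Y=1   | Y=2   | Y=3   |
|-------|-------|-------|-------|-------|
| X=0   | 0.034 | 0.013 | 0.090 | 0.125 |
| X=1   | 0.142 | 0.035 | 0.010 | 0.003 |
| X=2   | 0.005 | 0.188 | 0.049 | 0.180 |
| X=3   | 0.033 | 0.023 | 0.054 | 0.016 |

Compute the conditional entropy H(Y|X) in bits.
1.4928 bits

H(Y|X) = H(X,Y) - H(X)

H(X,Y) = -Σ_{x,y} P(x,y) log₂ P(x,y). Per-cell terms -P(x,y)·log₂P(x,y):
  X=0: 0.1658629, 0.0814495, 0.3126538, 0.3750000
  X=1: 0.3998773, 0.1692775, 0.0664386, 0.0251425
  X=2: 0.0382193, 0.4533047, 0.2132026, 0.4453076
  X=3: 0.1624059, 0.1251711, 0.2273884, 0.0954525
Sum of the 16 terms: H(X,Y) = 3.356154 bits

Marginal of X (row sums):
  P(X=0) = 0.034 + 0.013 + 0.090 + 0.125 = 0.262
  P(X=1) = 0.142 + 0.035 + 0.010 + 0.003 = 0.190
  P(X=2) = 0.005 + 0.188 + 0.049 + 0.180 = 0.422
  P(X=3) = 0.033 + 0.023 + 0.054 + 0.016 = 0.126
H(X) = -[0.262·log₂(0.262) + 0.190·log₂(0.190) + 0.422·log₂(0.422) + 0.126·log₂(0.126)]
  = 0.5062787 + 0.4552264 + 0.5252571 + 0.3765515 = 1.863314 bits

H(Y|X) = H(X,Y) - H(X) = 3.356154 - 1.863314 = 1.4928 bits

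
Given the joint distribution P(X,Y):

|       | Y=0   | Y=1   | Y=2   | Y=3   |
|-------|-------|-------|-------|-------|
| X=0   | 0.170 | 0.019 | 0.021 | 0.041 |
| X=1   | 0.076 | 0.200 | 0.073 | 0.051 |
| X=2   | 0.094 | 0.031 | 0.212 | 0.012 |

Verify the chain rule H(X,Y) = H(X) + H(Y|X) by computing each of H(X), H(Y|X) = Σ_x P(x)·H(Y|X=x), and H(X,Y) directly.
H(X) = 1.5594 bits, H(Y|X) = 1.5584 bits, H(X,Y) = 3.1178 bits

Marginal of X (row sums):
  P(X=0) = 0.170 + 0.019 + 0.021 + 0.041 = 0.251
  P(X=1) = 0.076 + 0.200 + 0.073 + 0.051 = 0.400
  P(X=2) = 0.094 + 0.031 + 0.212 + 0.012 = 0.349
H(X) = -[0.251·log₂(0.251) + 0.400·log₂(0.400) + 0.349·log₂(0.349)]
  = 0.5006 + 0.5288 + 0.5300 = 1.5594 bits

H(Y|X) = Σ_x P(x)·H(Y|X=x):
  X=0: P(X=0) = 0.251, P(Y|X=0) = (170/251, 19/251, 21/251, 41/251) → H(Y|X=0) = 1.3891
  X=1: P(X=1) = 0.400, P(Y|X=1) = (19/100, 1/2, 73/400, 51/400) → H(Y|X=1) = 1.7819
  X=2: P(X=2) = 0.349, P(Y|X=2) = (94/349, 31/349, 212/349, 12/349) → H(Y|X=2) = 1.4240
H(Y|X) = 0.251·1.3891 + 0.400·1.7819 + 0.349·1.4240 = 1.5584 bits

H(X,Y) = -Σ_{x,y} P(x,y) log₂ P(x,y). Per-cell terms -P(x,y)·log₂P(x,y):
  X=0: 0.4346, 0.1086, 0.1170, 0.1889
  X=1: 0.2826, 0.4644, 0.2756, 0.2190
  X=2: 0.3207, 0.1554, 0.4744, 0.0766
Sum of the 12 terms: H(X,Y) = 3.1178 bits

Chain rule check:
  H(X) + H(Y|X) = 1.5594 + 1.5584 = 3.1178 bits
  H(X,Y) = 3.1178 bits
✓ Chain rule verified.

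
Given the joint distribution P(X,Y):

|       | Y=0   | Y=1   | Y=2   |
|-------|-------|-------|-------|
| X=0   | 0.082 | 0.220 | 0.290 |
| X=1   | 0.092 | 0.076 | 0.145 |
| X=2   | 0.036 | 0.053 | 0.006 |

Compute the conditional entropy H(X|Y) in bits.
1.2154 bits

H(X|Y) = H(X,Y) - H(Y)

H(X,Y) = -Σ_{x,y} P(x,y) log₂ P(x,y). Per-cell terms -P(x,y)·log₂P(x,y):
  X=0: 0.29588, 0.48057, 0.51790
  X=1: 0.31668, 0.28256, 0.40395
  X=2: 0.17265, 0.22461, 0.04428
Sum of the 9 terms: H(X,Y) = 2.7391 bits

Marginal of Y (column sums):
  P(Y=0) = 0.082 + 0.092 + 0.036 = 0.210
  P(Y=1) = 0.220 + 0.076 + 0.053 = 0.349
  P(Y=2) = 0.290 + 0.145 + 0.006 = 0.441
H(Y) = -[0.210·log₂(0.210) + 0.349·log₂(0.349) + 0.441·log₂(0.441)]
  = 0.47282 + 0.53003 + 0.52089 = 1.5237 bits

H(X|Y) = H(X,Y) - H(Y) = 2.7391 - 1.5237 = 1.2154 bits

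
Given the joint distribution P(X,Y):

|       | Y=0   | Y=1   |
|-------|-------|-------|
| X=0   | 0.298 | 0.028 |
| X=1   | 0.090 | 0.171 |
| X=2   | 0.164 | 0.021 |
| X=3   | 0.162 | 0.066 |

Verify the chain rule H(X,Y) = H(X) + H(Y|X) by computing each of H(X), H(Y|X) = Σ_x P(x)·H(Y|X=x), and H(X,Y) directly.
H(X) = 1.9696 bits, H(Y|X) = 0.6727 bits, H(X,Y) = 2.6423 bits

Marginal of X (row sums):
  P(X=0) = 0.298 + 0.028 = 0.326
  P(X=1) = 0.090 + 0.171 = 0.261
  P(X=2) = 0.164 + 0.021 = 0.185
  P(X=3) = 0.162 + 0.066 = 0.228
H(X) = -[0.326·log₂(0.326) + 0.261·log₂(0.261) + 0.185·log₂(0.185) + 0.228·log₂(0.228)]
  = 0.52716 + 0.50579 + 0.45036 + 0.48630 = 1.9696 bits

H(Y|X) = Σ_x P(x)·H(Y|X=x):
  X=0: P(X=0) = 0.326, P(Y|X=0) = (149/163, 14/163) → H(Y|X=0) = 0.42260
  X=1: P(X=1) = 0.261, P(Y|X=1) = (10/29, 19/29) → H(Y|X=1) = 0.92936
  X=2: P(X=2) = 0.185, P(Y|X=2) = (164/185, 21/185) → H(Y|X=2) = 0.51042
  X=3: P(X=3) = 0.228, P(Y|X=3) = (27/38, 11/38) → H(Y|X=3) = 0.86804
H(Y|X) = 0.326·0.42260 + 0.261·0.92936 + 0.185·0.51042 + 0.228·0.86804 = 0.6727 bits

H(X,Y) = -Σ_{x,y} P(x,y) log₂ P(x,y). Per-cell terms -P(x,y)·log₂P(x,y):
  X=0: 0.52049, 0.14444
  X=1: 0.31265, 0.43570
  X=2: 0.42775, 0.11704
  X=3: 0.42540, 0.25881
Sum of the 8 terms: H(X,Y) = 2.6423 bits

Chain rule check:
  H(X) + H(Y|X) = 1.9696 + 0.6727 = 2.6423 bits
  H(X,Y) = 2.6423 bits
✓ Chain rule verified.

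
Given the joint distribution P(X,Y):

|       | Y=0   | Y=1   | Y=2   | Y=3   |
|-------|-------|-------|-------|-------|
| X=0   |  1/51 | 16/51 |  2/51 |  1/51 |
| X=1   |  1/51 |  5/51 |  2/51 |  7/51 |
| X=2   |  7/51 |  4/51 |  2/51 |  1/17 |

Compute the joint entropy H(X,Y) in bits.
3.0515 bits

H(X,Y) = -Σ_{x,y} P(x,y) log₂ P(x,y). Per-cell terms -P(x,y)·log₂P(x,y):
  X=0: 0.11122, 0.52468, 0.18323, 0.11122
  X=1: 0.11122, 0.32848, 0.18323, 0.39324
  X=2: 0.39324, 0.28803, 0.18323, 0.24044
Sum of the 12 terms: H(X,Y) = 3.0515 bits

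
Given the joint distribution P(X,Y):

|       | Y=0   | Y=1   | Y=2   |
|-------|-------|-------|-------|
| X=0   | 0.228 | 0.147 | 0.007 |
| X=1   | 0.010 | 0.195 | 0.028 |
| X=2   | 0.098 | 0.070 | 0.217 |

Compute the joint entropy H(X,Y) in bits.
2.6891 bits

H(X,Y) = -Σ_{x,y} P(x,y) log₂ P(x,y). Per-cell terms -P(x,y)·log₂P(x,y):
  X=0: 0.48630, 0.40662, 0.05011
  X=1: 0.06644, 0.45990, 0.14444
  X=2: 0.32841, 0.26856, 0.47832
Sum of the 9 terms: H(X,Y) = 2.6891 bits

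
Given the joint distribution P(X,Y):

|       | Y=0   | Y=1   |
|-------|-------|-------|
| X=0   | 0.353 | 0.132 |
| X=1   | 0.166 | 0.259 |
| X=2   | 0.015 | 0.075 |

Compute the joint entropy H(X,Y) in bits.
2.2219 bits

H(X,Y) = -Σ_{x,y} P(x,y) log₂ P(x,y). Per-cell terms -P(x,y)·log₂P(x,y):
  X=0: 0.53030, 0.38562
  X=1: 0.43006, 0.50478
  X=2: 0.09088, 0.28027
Sum of the 6 terms: H(X,Y) = 2.2219 bits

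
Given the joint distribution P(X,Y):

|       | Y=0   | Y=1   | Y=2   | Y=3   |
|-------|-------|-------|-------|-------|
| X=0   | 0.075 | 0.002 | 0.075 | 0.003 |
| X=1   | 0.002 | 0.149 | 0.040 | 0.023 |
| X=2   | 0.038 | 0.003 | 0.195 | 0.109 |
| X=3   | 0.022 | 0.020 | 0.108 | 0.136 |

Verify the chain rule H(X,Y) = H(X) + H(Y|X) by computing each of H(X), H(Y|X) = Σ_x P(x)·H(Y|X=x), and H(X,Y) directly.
H(X) = 1.9391 bits, H(Y|X) = 1.3877 bits, H(X,Y) = 3.3268 bits

Marginal of X (row sums):
  P(X=0) = 0.075 + 0.002 + 0.075 + 0.003 = 0.155
  P(X=1) = 0.002 + 0.149 + 0.040 + 0.023 = 0.214
  P(X=2) = 0.038 + 0.003 + 0.195 + 0.109 = 0.345
  P(X=3) = 0.022 + 0.020 + 0.108 + 0.136 = 0.286
H(X) = -[0.155·log₂(0.155) + 0.214·log₂(0.214) + 0.345·log₂(0.345) + 0.286·log₂(0.286)]
  = 0.4169 + 0.4760 + 0.5297 + 0.5165 = 1.9391 bits

H(Y|X) = Σ_x P(x)·H(Y|X=x):
  X=0: P(X=0) = 0.155, P(Y|X=0) = (15/31, 2/155, 15/31, 3/155) → H(Y|X=0) = 1.2047
  X=1: P(X=1) = 0.214, P(Y|X=1) = (1/107, 149/214, 20/107, 23/214) → H(Y|X=1) = 1.2248
  X=2: P(X=2) = 0.345, P(Y|X=2) = (38/345, 1/115, 13/23, 109/345) → H(Y|X=2) = 1.4005
  X=3: P(X=3) = 0.286, P(Y|X=3) = (1/13, 10/143, 54/143, 68/143) → H(Y|X=3) = 1.5935
H(Y|X) = 0.155·1.2047 + 0.214·1.2248 + 0.345·1.4005 + 0.286·1.5935 = 1.3877 bits

H(X,Y) = -Σ_{x,y} P(x,y) log₂ P(x,y). Per-cell terms -P(x,y)·log₂P(x,y):
  X=0: 0.2803, 0.0179, 0.2803, 0.0251
  X=1: 0.0179, 0.4092, 0.1858, 0.1252
  X=2: 0.1793, 0.0251, 0.4599, 0.3485
  X=3: 0.1211, 0.1129, 0.3468, 0.3915
Sum of the 16 terms: H(X,Y) = 3.3268 bits

Chain rule check:
  H(X) + H(Y|X) = 1.9391 + 1.3877 = 3.3268 bits
  H(X,Y) = 3.3268 bits
✓ Chain rule verified.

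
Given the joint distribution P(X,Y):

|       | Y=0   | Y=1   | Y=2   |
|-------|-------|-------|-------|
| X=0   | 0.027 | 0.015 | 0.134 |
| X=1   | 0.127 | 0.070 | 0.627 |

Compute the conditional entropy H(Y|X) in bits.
1.0178 bits

H(Y|X) = H(X,Y) - H(X)

H(X,Y) = -Σ_{x,y} P(x,y) log₂ P(x,y). Per-cell terms -P(x,y)·log₂P(x,y):
  X=0: 0.14069, 0.09088, 0.38856
  X=1: 0.37809, 0.26856, 0.42226
Sum of the 6 terms: H(X,Y) = 1.68904 bits

Marginal of X (row sums):
  P(X=0) = 0.027 + 0.015 + 0.134 = 0.176
  P(X=1) = 0.127 + 0.070 + 0.627 = 0.824
H(X) = -[0.176·log₂(0.176) + 0.824·log₂(0.824)]
  = 0.44112 + 0.23013 = 0.67125 bits

H(Y|X) = H(X,Y) - H(X) = 1.68904 - 0.67125 = 1.0178 bits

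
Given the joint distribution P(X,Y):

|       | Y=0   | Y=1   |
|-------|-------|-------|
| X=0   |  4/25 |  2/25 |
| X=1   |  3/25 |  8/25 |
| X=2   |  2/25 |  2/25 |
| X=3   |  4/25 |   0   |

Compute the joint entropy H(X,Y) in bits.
2.6137 bits

H(X,Y) = -Σ_{x,y} P(x,y) log₂ P(x,y). Per-cell terms -P(x,y)·log₂P(x,y):
  X=0: 0.42302, 0.29151
  X=1: 0.36707, 0.52603
  X=2: 0.29151, 0.29151
  X=3: 0.42302, 0.00000
  (cells with P = 0 contribute 0)
Sum of the 8 terms: H(X,Y) = 2.6137 bits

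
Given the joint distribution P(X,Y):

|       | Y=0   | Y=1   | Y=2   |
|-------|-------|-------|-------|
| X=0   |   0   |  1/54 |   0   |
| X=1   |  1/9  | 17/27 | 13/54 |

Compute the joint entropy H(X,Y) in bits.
1.3736 bits

H(X,Y) = -Σ_{x,y} P(x,y) log₂ P(x,y). Per-cell terms -P(x,y)·log₂P(x,y):
  X=0: 0.0000, 0.1066, 0.0000
  X=1: 0.3522, 0.4202, 0.4946
  (cells with P = 0 contribute 0)
Sum of the 6 terms: H(X,Y) = 1.3736 bits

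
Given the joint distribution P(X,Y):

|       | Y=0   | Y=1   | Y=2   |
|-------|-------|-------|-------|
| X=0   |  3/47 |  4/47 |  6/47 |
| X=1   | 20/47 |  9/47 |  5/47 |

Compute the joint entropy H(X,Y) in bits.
2.2601 bits

H(X,Y) = -Σ_{x,y} P(x,y) log₂ P(x,y). Per-cell terms -P(x,y)·log₂P(x,y):
  X=0: 0.25338, 0.30252, 0.37910
  X=1: 0.52454, 0.45664, 0.34390
Sum of the 6 terms: H(X,Y) = 2.2601 bits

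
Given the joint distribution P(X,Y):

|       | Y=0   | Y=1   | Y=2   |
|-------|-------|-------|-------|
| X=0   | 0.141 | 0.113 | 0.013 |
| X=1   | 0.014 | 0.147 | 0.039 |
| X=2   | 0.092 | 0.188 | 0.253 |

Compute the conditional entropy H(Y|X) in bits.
1.3255 bits

H(Y|X) = H(X,Y) - H(X)

H(X,Y) = -Σ_{x,y} P(x,y) log₂ P(x,y). Per-cell terms -P(x,y)·log₂P(x,y):
  X=0: 0.39850, 0.35545, 0.08145
  X=1: 0.08622, 0.40662, 0.18253
  X=2: 0.31668, 0.45330, 0.50165
Sum of the 9 terms: H(X,Y) = 2.7824 bits

Marginal of X (row sums):
  P(X=0) = 0.141 + 0.113 + 0.013 = 0.267
  P(X=1) = 0.014 + 0.147 + 0.039 = 0.200
  P(X=2) = 0.092 + 0.188 + 0.253 = 0.533
H(X) = -[0.267·log₂(0.267) + 0.200·log₂(0.200) + 0.533·log₂(0.533)]
  = 0.50866 + 0.46439 + 0.48385 = 1.4569 bits

H(Y|X) = H(X,Y) - H(X) = 2.7824 - 1.4569 = 1.3255 bits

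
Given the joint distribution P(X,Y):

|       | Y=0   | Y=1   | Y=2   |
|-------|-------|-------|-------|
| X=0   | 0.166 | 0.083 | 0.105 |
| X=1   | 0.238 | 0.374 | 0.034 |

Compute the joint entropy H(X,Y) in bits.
2.2589 bits

H(X,Y) = -Σ_{x,y} P(x,y) log₂ P(x,y). Per-cell terms -P(x,y)·log₂P(x,y):
  X=0: 0.43006, 0.29803, 0.34141
  X=1: 0.49289, 0.53066, 0.16586
Sum of the 6 terms: H(X,Y) = 2.2589 bits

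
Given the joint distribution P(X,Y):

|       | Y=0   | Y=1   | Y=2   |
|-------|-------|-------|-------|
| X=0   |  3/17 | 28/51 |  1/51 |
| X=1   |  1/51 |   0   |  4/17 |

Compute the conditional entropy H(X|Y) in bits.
0.1917 bits

H(X|Y) = H(X,Y) - H(Y)

H(X,Y) = -Σ_{x,y} P(x,y) log₂ P(x,y). Per-cell terms -P(x,y)·log₂P(x,y):
  X=0: 0.44162, 0.47494, 0.11122
  X=1: 0.11122, 0.00000, 0.49117
  (cells with P = 0 contribute 0)
Sum of the 6 terms: H(X,Y) = 1.6302 bits

Marginal of Y (column sums):
  P(Y=0) = 3/17 + 1/51 = 10/51
  P(Y=1) = 28/51 + 0 = 28/51
  P(Y=2) = 1/51 + 4/17 = 13/51
H(Y) = -[(10/51)·log₂(10/51) + (28/51)·log₂(28/51) + (13/51)·log₂(13/51)]
  = 0.46088 + 0.47494 + 0.50266 = 1.4385 bits

H(X|Y) = H(X,Y) - H(Y) = 1.6302 - 1.4385 = 0.1917 bits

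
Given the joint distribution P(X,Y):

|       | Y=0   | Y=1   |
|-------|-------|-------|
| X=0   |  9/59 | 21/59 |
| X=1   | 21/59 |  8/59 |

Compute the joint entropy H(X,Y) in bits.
1.8656 bits

H(X,Y) = -Σ_{x,y} P(x,y) log₂ P(x,y). Per-cell terms -P(x,y)·log₂P(x,y):
  X=0: 0.41380, 0.53045
  X=1: 0.53045, 0.39087
Sum of the 4 terms: H(X,Y) = 1.8656 bits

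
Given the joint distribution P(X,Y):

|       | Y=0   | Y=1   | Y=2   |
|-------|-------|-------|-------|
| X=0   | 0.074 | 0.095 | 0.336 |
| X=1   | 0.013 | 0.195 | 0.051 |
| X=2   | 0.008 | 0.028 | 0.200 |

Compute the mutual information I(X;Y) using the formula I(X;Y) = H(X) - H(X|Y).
0.2394 bits

I(X;Y) = H(X) - H(X|Y)

Marginal of X (row sums):
  P(X=0) = 0.074 + 0.095 + 0.336 = 0.505
  P(X=1) = 0.013 + 0.195 + 0.051 = 0.259
  P(X=2) = 0.008 + 0.028 + 0.200 = 0.236
H(X) = -[0.505·log₂(0.505) + 0.259·log₂(0.259) + 0.236·log₂(0.236)]
  = 0.497751 + 0.504785 + 0.491621 = 1.49416 bits

Marginal of Y (column sums):
  P(Y=0) = 0.074 + 0.013 + 0.008 = 0.095
  P(Y=1) = 0.095 + 0.195 + 0.028 = 0.318
  P(Y=2) = 0.336 + 0.051 + 0.200 = 0.587
H(X|Y) = Σ_y P(y)·H(X|Y=y):
  Y=0: P(Y=0) = 0.095, P(X|Y=0) = (74/95, 13/95, 8/95) → H(X|Y=0) = 0.974011
  Y=1: P(Y=1) = 0.318, P(X|Y=1) = (95/318, 65/106, 14/159) → H(X|Y=1) = 1.262029
  Y=2: P(Y=2) = 0.587, P(X|Y=2) = (336/587, 51/587, 200/587) → H(X|Y=2) = 1.296223
H(X|Y) = 0.095·0.974011 + 0.318·1.262029 + 0.587·1.296223 = 1.25474 bits

I(X;Y) = H(X) - H(X|Y) = 1.49416 - 1.25474 = 0.2394 bits

Cross-check via I(X;Y) = H(X) + H(Y) - H(X,Y): computing H(Y) from the column sums and H(X,Y) from the 9 cells in the same way gives H(Y) = 1.29939 bits and H(X,Y) = 2.55412 bits, so
I(X;Y) = 1.49416 + 1.29939 - 2.55412 = 0.2394 bits ✓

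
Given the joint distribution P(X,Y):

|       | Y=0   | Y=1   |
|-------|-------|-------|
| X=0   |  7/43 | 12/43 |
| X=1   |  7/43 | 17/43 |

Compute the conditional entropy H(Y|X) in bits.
0.9056 bits

H(Y|X) = H(X,Y) - H(X)

H(X,Y) = -Σ_{x,y} P(x,y) log₂ P(x,y). Per-cell terms -P(x,y)·log₂P(x,y):
  X=0: 0.42633, 0.51385
  X=1: 0.42633, 0.52929
Sum of the 4 terms: H(X,Y) = 1.8958 bits

Marginal of X (row sums):
  P(X=0) = 7/43 + 12/43 = 19/43
  P(X=1) = 7/43 + 17/43 = 24/43
H(X) = -[(19/43)·log₂(19/43) + (24/43)·log₂(24/43)]
  = 0.52066 + 0.46956 = 0.9902 bits

H(Y|X) = H(X,Y) - H(X) = 1.8958 - 0.9902 = 0.9056 bits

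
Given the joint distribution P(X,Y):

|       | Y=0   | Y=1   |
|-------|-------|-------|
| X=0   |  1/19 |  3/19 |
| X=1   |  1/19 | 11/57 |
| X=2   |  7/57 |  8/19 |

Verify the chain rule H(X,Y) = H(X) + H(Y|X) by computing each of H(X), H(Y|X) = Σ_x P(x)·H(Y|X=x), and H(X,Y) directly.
H(X) = 1.4486 bits, H(Y|X) = 0.7740 bits, H(X,Y) = 2.2227 bits

Marginal of X (row sums):
  P(X=0) = 1/19 + 3/19 = 4/19
  P(X=1) = 1/19 + 11/57 = 14/57
  P(X=2) = 7/57 + 8/19 = 31/57
H(X) = -[(4/19)·log₂(4/19) + (14/57)·log₂(14/57) + (31/57)·log₂(31/57)]
  = 0.4732 + 0.4975 + 0.4779 = 1.4486 bits

H(Y|X) = Σ_x P(x)·H(Y|X=x):
  X=0: P(X=0) = 4/19, P(Y|X=0) = (1/4, 3/4) → H(Y|X=0) = 0.8113
  X=1: P(X=1) = 14/57, P(Y|X=1) = (3/14, 11/14) → H(Y|X=1) = 0.7496
  X=2: P(X=2) = 31/57, P(Y|X=2) = (7/31, 24/31) → H(Y|X=2) = 0.7706
H(Y|X) = (4/19)·0.8113 + (14/57)·0.7496 + (31/57)·0.7706 = 0.7740 bits

H(X,Y) = -Σ_{x,y} P(x,y) log₂ P(x,y). Per-cell terms -P(x,y)·log₂P(x,y):
  X=0: 0.2236, 0.4205
  X=1: 0.2236, 0.4580
  X=2: 0.3716, 0.5254
Sum of the 6 terms: H(X,Y) = 2.2227 bits

Chain rule check:
  H(X) + H(Y|X) = 1.4486 + 0.7740 = 2.2226 bits
  H(X,Y) = 2.2227 bits
✓ Chain rule verified (Δ = 0.0001 is 4-dp rounding noise: each of the three values was rounded independently).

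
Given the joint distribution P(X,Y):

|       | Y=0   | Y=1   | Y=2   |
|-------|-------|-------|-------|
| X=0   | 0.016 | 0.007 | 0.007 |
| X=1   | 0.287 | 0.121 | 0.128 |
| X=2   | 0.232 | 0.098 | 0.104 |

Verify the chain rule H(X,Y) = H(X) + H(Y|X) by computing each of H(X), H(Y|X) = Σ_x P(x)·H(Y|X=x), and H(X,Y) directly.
H(X) = 1.1566 bits, H(Y|X) = 1.4612 bits, H(X,Y) = 2.6178 bits

Marginal of X (row sums):
  P(X=0) = 0.016 + 0.007 + 0.007 = 0.030
  P(X=1) = 0.287 + 0.121 + 0.128 = 0.536
  P(X=2) = 0.232 + 0.098 + 0.104 = 0.434
H(X) = -[0.030·log₂(0.030) + 0.536·log₂(0.536) + 0.434·log₂(0.434)]
  = 0.151767 + 0.482237 + 0.522637 = 1.1566 bits

H(Y|X) = Σ_x P(x)·H(Y|X=x):
  X=0: P(X=0) = 0.030, P(Y|X=0) = (8/15, 7/30, 7/30) → H(Y|X=0) = 1.463458
  X=1: P(X=1) = 0.536, P(Y|X=1) = (287/536, 121/536, 16/67) → H(Y|X=1) = 1.460659
  X=2: P(X=2) = 0.434, P(Y|X=2) = (116/217, 7/31, 52/217) → H(Y|X=2) = 1.461692
H(Y|X) = 0.030·1.463458 + 0.536·1.460659 + 0.434·1.461692 = 1.4612 bits

H(X,Y) = -Σ_{x,y} P(x,y) log₂ P(x,y). Per-cell terms -P(x,y)·log₂P(x,y):
  X=0: 0.095453, 0.050109, 0.050109
  X=1: 0.516852, 0.368677, 0.379620
  X=2: 0.489010, 0.328405, 0.339596
Sum of the 9 terms: H(X,Y) = 2.6178 bits

Chain rule check:
  H(X) + H(Y|X) = 1.1566 + 1.4612 = 2.6178 bits
  H(X,Y) = 2.6178 bits
✓ Chain rule verified.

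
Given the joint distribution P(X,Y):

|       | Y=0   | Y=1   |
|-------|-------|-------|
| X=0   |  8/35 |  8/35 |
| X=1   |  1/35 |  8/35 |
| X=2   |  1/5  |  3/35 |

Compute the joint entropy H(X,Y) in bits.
2.3748 bits

H(X,Y) = -Σ_{x,y} P(x,y) log₂ P(x,y). Per-cell terms -P(x,y)·log₂P(x,y):
  X=0: 0.48669, 0.48669
  X=1: 0.14655, 0.48669
  X=2: 0.46439, 0.30380
Sum of the 6 terms: H(X,Y) = 2.3748 bits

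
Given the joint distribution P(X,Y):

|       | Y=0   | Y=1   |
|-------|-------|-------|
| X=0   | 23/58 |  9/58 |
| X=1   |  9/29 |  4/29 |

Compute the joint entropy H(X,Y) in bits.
1.8644 bits

H(X,Y) = -Σ_{x,y} P(x,y) log₂ P(x,y). Per-cell terms -P(x,y)·log₂P(x,y):
  X=0: 0.5292, 0.4171
  X=1: 0.5239, 0.3942
Sum of the 4 terms: H(X,Y) = 1.8644 bits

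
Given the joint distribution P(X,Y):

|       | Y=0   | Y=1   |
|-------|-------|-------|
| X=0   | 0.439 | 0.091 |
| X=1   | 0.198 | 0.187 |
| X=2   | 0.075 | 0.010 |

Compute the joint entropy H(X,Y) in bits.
2.0977 bits

H(X,Y) = -Σ_{x,y} P(x,y) log₂ P(x,y). Per-cell terms -P(x,y)·log₂P(x,y):
  X=0: 0.5214, 0.3147
  X=1: 0.4626, 0.4523
  X=2: 0.2803, 0.0664
Sum of the 6 terms: H(X,Y) = 2.0977 bits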